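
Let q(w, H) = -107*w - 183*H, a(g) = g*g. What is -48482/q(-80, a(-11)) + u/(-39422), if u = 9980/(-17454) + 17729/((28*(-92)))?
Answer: 42968779881741817/12037746377187552 ≈ 3.5695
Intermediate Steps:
a(g) = g²
q(w, H) = -183*H - 107*w
u = -167575223/22480752 (u = 9980*(-1/17454) + 17729/(-2576) = -4990/8727 + 17729*(-1/2576) = -4990/8727 - 17729/2576 = -167575223/22480752 ≈ -7.4542)
-48482/q(-80, a(-11)) + u/(-39422) = -48482/(-183*(-11)² - 107*(-80)) - 167575223/22480752/(-39422) = -48482/(-183*121 + 8560) - 167575223/22480752*(-1/39422) = -48482/(-22143 + 8560) + 167575223/886236205344 = -48482/(-13583) + 167575223/886236205344 = -48482*(-1/13583) + 167575223/886236205344 = 48482/13583 + 167575223/886236205344 = 42968779881741817/12037746377187552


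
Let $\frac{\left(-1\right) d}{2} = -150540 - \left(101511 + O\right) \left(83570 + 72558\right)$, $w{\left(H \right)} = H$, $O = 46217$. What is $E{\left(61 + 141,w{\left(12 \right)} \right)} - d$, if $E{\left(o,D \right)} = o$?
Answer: $-46129255246$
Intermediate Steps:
$d = 46129255448$ ($d = - 2 \left(-150540 - \left(101511 + 46217\right) \left(83570 + 72558\right)\right) = - 2 \left(-150540 - 147728 \cdot 156128\right) = - 2 \left(-150540 - 23064477184\right) = \left(-2\right) \left(-23064627724\right) = 46129255448$)
$E{\left(61 + 141,w{\left(12 \right)} \right)} - d = \left(61 + 141\right) - 46129255448 = 202 - 46129255448 = -46129255246$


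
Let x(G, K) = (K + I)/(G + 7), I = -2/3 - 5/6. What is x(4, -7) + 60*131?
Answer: 172903/22 ≈ 7859.2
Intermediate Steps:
I = -3/2 (I = -2*⅓ - 5*⅙ = -⅔ - ⅚ = -3/2 ≈ -1.5000)
x(G, K) = (-3/2 + K)/(7 + G) (x(G, K) = (K - 3/2)/(G + 7) = (-3/2 + K)/(7 + G))
x(4, -7) + 60*131 = (-3/2 - 7)/(7 + 4) + 60*131 = -17/2/11 + 7860 = (1/11)*(-17/2) + 7860 = -17/22 + 7860 = 172903/22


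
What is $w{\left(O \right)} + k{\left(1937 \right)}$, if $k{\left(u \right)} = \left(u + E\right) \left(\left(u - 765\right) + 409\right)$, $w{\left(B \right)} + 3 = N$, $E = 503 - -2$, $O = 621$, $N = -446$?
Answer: $3860353$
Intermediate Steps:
$E = 505$ ($E = 503 + 2 = 505$)
$w{\left(B \right)} = -449$ ($w{\left(B \right)} = -3 - 446 = -449$)
$k{\left(u \right)} = \left(-356 + u\right) \left(505 + u\right)$ ($k{\left(u \right)} = \left(u + 505\right) \left(\left(u - 765\right) + 409\right) = \left(505 + u\right) \left(\left(-765 + u\right) + 409\right) = \left(505 + u\right) \left(-356 + u\right) = \left(-356 + u\right) \left(505 + u\right)$)
$w{\left(O \right)} + k{\left(1937 \right)} = -449 + \left(-179780 + 1937^{2} + 149 \cdot 1937\right) = -449 + \left(-179780 + 3751969 + 288613\right) = -449 + 3860802 = 3860353$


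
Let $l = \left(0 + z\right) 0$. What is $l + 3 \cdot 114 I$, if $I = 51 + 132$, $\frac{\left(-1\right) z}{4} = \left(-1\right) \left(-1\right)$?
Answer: $62586$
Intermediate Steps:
$z = -4$ ($z = - 4 \left(\left(-1\right) \left(-1\right)\right) = \left(-4\right) 1 = -4$)
$I = 183$
$l = 0$ ($l = \left(0 - 4\right) 0 = \left(-4\right) 0 = 0$)
$l + 3 \cdot 114 I = 0 + 3 \cdot 114 \cdot 183 = 0 + 342 \cdot 183 = 0 + 62586 = 62586$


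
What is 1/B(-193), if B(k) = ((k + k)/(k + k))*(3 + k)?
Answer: -1/190 ≈ -0.0052632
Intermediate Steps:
B(k) = 3 + k (B(k) = ((2*k)/((2*k)))*(3 + k) = ((2*k)*(1/(2*k)))*(3 + k) = 1*(3 + k) = 3 + k)
1/B(-193) = 1/(3 - 193) = 1/(-190) = -1/190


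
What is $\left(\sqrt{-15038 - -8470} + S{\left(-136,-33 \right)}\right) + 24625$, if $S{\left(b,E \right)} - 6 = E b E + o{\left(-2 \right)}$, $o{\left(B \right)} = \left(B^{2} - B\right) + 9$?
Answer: $-123458 + 2 i \sqrt{1642} \approx -1.2346 \cdot 10^{5} + 81.043 i$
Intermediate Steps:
$o{\left(B \right)} = 9 + B^{2} - B$
$S{\left(b,E \right)} = 21 + b E^{2}$ ($S{\left(b,E \right)} = 6 + \left(E b E + \left(9 + \left(-2\right)^{2} - -2\right)\right) = 6 + \left(b E^{2} + \left(9 + 4 + 2\right)\right) = 6 + \left(b E^{2} + 15\right) = 6 + \left(15 + b E^{2}\right) = 21 + b E^{2}$)
$\left(\sqrt{-15038 - -8470} + S{\left(-136,-33 \right)}\right) + 24625 = \left(\sqrt{-15038 - -8470} + \left(21 - 136 \left(-33\right)^{2}\right)\right) + 24625 = \left(\sqrt{-15038 + 8470} + \left(21 - 148104\right)\right) + 24625 = \left(\sqrt{-6568} + \left(21 - 148104\right)\right) + 24625 = \left(2 i \sqrt{1642} - 148083\right) + 24625 = \left(-148083 + 2 i \sqrt{1642}\right) + 24625 = -123458 + 2 i \sqrt{1642}$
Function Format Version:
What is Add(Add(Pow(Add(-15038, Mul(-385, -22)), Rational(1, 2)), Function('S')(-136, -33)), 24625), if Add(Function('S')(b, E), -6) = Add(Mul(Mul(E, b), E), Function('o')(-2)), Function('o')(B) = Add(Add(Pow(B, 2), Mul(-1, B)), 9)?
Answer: Add(-123458, Mul(2, I, Pow(1642, Rational(1, 2)))) ≈ Add(-1.2346e+5, Mul(81.043, I))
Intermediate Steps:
Function('o')(B) = Add(9, Pow(B, 2), Mul(-1, B))
Function('S')(b, E) = Add(21, Mul(b, Pow(E, 2))) (Function('S')(b, E) = Add(6, Add(Mul(Mul(E, b), E), Add(9, Pow(-2, 2), Mul(-1, -2)))) = Add(6, Add(Mul(b, Pow(E, 2)), Add(9, 4, 2))) = Add(6, Add(Mul(b, Pow(E, 2)), 15)) = Add(6, Add(15, Mul(b, Pow(E, 2)))) = Add(21, Mul(b, Pow(E, 2))))
Add(Add(Pow(Add(-15038, Mul(-385, -22)), Rational(1, 2)), Function('S')(-136, -33)), 24625) = Add(Add(Pow(Add(-15038, Mul(-385, -22)), Rational(1, 2)), Add(21, Mul(-136, Pow(-33, 2)))), 24625) = Add(Add(Pow(Add(-15038, 8470), Rational(1, 2)), Add(21, Mul(-136, 1089))), 24625) = Add(Add(Pow(-6568, Rational(1, 2)), Add(21, -148104)), 24625) = Add(Add(Mul(2, I, Pow(1642, Rational(1, 2))), -148083), 24625) = Add(Add(-148083, Mul(2, I, Pow(1642, Rational(1, 2)))), 24625) = Add(-123458, Mul(2, I, Pow(1642, Rational(1, 2))))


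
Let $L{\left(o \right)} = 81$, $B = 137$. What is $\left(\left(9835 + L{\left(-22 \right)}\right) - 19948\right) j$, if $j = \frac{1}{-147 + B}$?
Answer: $\frac{5016}{5} \approx 1003.2$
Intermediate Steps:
$j = - \frac{1}{10}$ ($j = \frac{1}{-147 + 137} = \frac{1}{-10} = - \frac{1}{10} \approx -0.1$)
$\left(\left(9835 + L{\left(-22 \right)}\right) - 19948\right) j = \left(\left(9835 + 81\right) - 19948\right) \left(- \frac{1}{10}\right) = \left(9916 - 19948\right) \left(- \frac{1}{10}\right) = \left(-10032\right) \left(- \frac{1}{10}\right) = \frac{5016}{5}$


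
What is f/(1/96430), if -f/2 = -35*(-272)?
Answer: -1836027200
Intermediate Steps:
f = -19040 (f = -(-70)*(-272) = -2*9520 = -19040)
f/(1/96430) = -19040/(1/96430) = -19040/1/96430 = -19040*96430 = -1836027200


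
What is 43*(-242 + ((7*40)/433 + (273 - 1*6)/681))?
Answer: -1018425975/98291 ≈ -10361.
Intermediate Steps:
43*(-242 + ((7*40)/433 + (273 - 1*6)/681)) = 43*(-242 + (280*(1/433) + (273 - 6)*(1/681))) = 43*(-242 + (280/433 + 267*(1/681))) = 43*(-242 + (280/433 + 89/227)) = 43*(-242 + 102097/98291) = 43*(-23684325/98291) = -1018425975/98291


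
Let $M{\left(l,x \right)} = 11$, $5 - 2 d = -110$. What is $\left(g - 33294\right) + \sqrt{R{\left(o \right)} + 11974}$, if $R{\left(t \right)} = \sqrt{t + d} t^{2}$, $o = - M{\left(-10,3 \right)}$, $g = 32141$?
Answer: $-1153 + \frac{\sqrt{47896 + 242 \sqrt{186}}}{2} \approx -1039.9$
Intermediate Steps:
$d = \frac{115}{2}$ ($d = \frac{5}{2} - -55 = \frac{5}{2} + 55 = \frac{115}{2} \approx 57.5$)
$o = -11$ ($o = \left(-1\right) 11 = -11$)
$R{\left(t \right)} = t^{2} \sqrt{\frac{115}{2} + t}$ ($R{\left(t \right)} = \sqrt{t + \frac{115}{2}} t^{2} = \sqrt{\frac{115}{2} + t} t^{2} = t^{2} \sqrt{\frac{115}{2} + t}$)
$\left(g - 33294\right) + \sqrt{R{\left(o \right)} + 11974} = \left(32141 - 33294\right) + \sqrt{\frac{\left(-11\right)^{2} \sqrt{230 + 4 \left(-11\right)}}{2} + 11974} = -1153 + \sqrt{\frac{1}{2} \cdot 121 \sqrt{230 - 44} + 11974} = -1153 + \sqrt{\frac{1}{2} \cdot 121 \sqrt{186} + 11974} = -1153 + \sqrt{\frac{121 \sqrt{186}}{2} + 11974} = -1153 + \sqrt{11974 + \frac{121 \sqrt{186}}{2}}$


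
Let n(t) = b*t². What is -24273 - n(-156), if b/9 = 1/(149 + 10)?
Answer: -1359477/53 ≈ -25651.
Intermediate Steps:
b = 3/53 (b = 9/(149 + 10) = 9/159 = 9*(1/159) = 3/53 ≈ 0.056604)
n(t) = 3*t²/53
-24273 - n(-156) = -24273 - 3*(-156)²/53 = -24273 - 3*24336/53 = -24273 - 1*73008/53 = -24273 - 73008/53 = -1359477/53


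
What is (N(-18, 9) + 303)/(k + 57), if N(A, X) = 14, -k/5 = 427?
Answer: -317/2078 ≈ -0.15255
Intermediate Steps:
k = -2135 (k = -5*427 = -2135)
(N(-18, 9) + 303)/(k + 57) = (14 + 303)/(-2135 + 57) = 317/(-2078) = 317*(-1/2078) = -317/2078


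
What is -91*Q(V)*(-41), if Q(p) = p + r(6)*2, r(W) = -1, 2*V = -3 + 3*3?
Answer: 3731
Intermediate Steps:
V = 3 (V = (-3 + 3*3)/2 = (-3 + 9)/2 = (1/2)*6 = 3)
Q(p) = -2 + p (Q(p) = p - 1*2 = p - 2 = -2 + p)
-91*Q(V)*(-41) = -91*(-2 + 3)*(-41) = -91*1*(-41) = -91*(-41) = 3731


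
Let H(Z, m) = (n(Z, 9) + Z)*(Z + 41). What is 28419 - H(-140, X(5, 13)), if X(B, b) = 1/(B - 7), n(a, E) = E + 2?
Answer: 15648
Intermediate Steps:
n(a, E) = 2 + E
X(B, b) = 1/(-7 + B)
H(Z, m) = (11 + Z)*(41 + Z) (H(Z, m) = ((2 + 9) + Z)*(Z + 41) = (11 + Z)*(41 + Z))
28419 - H(-140, X(5, 13)) = 28419 - (451 + (-140)² + 52*(-140)) = 28419 - (451 + 19600 - 7280) = 28419 - 1*12771 = 28419 - 12771 = 15648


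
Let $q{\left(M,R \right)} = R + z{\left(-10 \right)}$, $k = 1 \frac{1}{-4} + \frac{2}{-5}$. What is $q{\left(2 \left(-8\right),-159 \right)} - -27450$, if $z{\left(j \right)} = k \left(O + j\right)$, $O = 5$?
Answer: $\frac{109177}{4} \approx 27294.0$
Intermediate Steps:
$k = - \frac{13}{20}$ ($k = 1 \left(- \frac{1}{4}\right) + 2 \left(- \frac{1}{5}\right) = - \frac{1}{4} - \frac{2}{5} = - \frac{13}{20} \approx -0.65$)
$z{\left(j \right)} = - \frac{13}{4} - \frac{13 j}{20}$ ($z{\left(j \right)} = - \frac{13 \left(5 + j\right)}{20} = - \frac{13}{4} - \frac{13 j}{20}$)
$q{\left(M,R \right)} = \frac{13}{4} + R$ ($q{\left(M,R \right)} = R - - \frac{13}{4} = R + \left(- \frac{13}{4} + \frac{13}{2}\right) = R + \frac{13}{4} = \frac{13}{4} + R$)
$q{\left(2 \left(-8\right),-159 \right)} - -27450 = \left(\frac{13}{4} - 159\right) - -27450 = - \frac{623}{4} + 27450 = \frac{109177}{4}$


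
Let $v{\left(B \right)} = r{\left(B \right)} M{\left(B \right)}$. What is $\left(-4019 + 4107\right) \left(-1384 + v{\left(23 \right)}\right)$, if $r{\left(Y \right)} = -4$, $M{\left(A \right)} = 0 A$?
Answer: $-121792$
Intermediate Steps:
$M{\left(A \right)} = 0$
$v{\left(B \right)} = 0$ ($v{\left(B \right)} = \left(-4\right) 0 = 0$)
$\left(-4019 + 4107\right) \left(-1384 + v{\left(23 \right)}\right) = \left(-4019 + 4107\right) \left(-1384 + 0\right) = 88 \left(-1384\right) = -121792$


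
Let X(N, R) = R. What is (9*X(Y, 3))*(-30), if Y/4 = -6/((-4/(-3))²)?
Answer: -810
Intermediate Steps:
Y = -27/2 (Y = 4*(-6/((-4/(-3))²)) = 4*(-6/((-4*(-⅓))²)) = 4*(-6/((4/3)²)) = 4*(-6/16/9) = 4*(-6*9/16) = 4*(-27/8) = -27/2 ≈ -13.500)
(9*X(Y, 3))*(-30) = (9*3)*(-30) = 27*(-30) = -810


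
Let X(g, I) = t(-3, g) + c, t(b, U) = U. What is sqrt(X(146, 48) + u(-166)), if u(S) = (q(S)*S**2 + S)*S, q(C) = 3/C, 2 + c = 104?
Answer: 2*sqrt(27618) ≈ 332.37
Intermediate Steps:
c = 102 (c = -2 + 104 = 102)
u(S) = 4*S**2 (u(S) = ((3/S)*S**2 + S)*S = (3*S + S)*S = (4*S)*S = 4*S**2)
X(g, I) = 102 + g (X(g, I) = g + 102 = 102 + g)
sqrt(X(146, 48) + u(-166)) = sqrt((102 + 146) + 4*(-166)**2) = sqrt(248 + 4*27556) = sqrt(248 + 110224) = sqrt(110472) = 2*sqrt(27618)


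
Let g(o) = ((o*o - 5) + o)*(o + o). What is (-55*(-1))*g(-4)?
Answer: -3080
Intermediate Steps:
g(o) = 2*o*(-5 + o + o²) (g(o) = ((o² - 5) + o)*(2*o) = ((-5 + o²) + o)*(2*o) = (-5 + o + o²)*(2*o) = 2*o*(-5 + o + o²))
(-55*(-1))*g(-4) = (-55*(-1))*(2*(-4)*(-5 - 4 + (-4)²)) = (-11*(-5))*(2*(-4)*(-5 - 4 + 16)) = 55*(2*(-4)*7) = 55*(-56) = -3080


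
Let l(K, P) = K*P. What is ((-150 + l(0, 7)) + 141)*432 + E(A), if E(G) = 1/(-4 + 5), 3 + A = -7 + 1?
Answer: -3887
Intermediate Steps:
A = -9 (A = -3 + (-7 + 1) = -3 - 6 = -9)
E(G) = 1 (E(G) = 1/1 = 1)
((-150 + l(0, 7)) + 141)*432 + E(A) = ((-150 + 0*7) + 141)*432 + 1 = ((-150 + 0) + 141)*432 + 1 = (-150 + 141)*432 + 1 = -9*432 + 1 = -3888 + 1 = -3887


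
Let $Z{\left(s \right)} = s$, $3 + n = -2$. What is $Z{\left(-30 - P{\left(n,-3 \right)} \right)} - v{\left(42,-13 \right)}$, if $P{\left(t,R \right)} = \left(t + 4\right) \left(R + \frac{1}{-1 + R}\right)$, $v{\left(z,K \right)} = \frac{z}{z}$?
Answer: $- \frac{137}{4} \approx -34.25$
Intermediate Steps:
$v{\left(z,K \right)} = 1$
$n = -5$ ($n = -3 - 2 = -5$)
$P{\left(t,R \right)} = \left(4 + t\right) \left(R + \frac{1}{-1 + R}\right)$
$Z{\left(-30 - P{\left(n,-3 \right)} \right)} - v{\left(42,-13 \right)} = \left(-30 - \frac{4 - 5 - -12 + 4 \left(-3\right)^{2} - 5 \left(-3\right)^{2} - \left(-3\right) \left(-5\right)}{-1 - 3}\right) - 1 = \left(-30 - \frac{4 - 5 + 12 + 4 \cdot 9 - 45 - 15}{-4}\right) - 1 = \left(-30 - - \frac{4 - 5 + 12 + 36 - 45 - 15}{4}\right) - 1 = \left(-30 - \left(- \frac{1}{4}\right) \left(-13\right)\right) - 1 = \left(-30 - \frac{13}{4}\right) - 1 = - \frac{133}{4} - 1 = - \frac{137}{4}$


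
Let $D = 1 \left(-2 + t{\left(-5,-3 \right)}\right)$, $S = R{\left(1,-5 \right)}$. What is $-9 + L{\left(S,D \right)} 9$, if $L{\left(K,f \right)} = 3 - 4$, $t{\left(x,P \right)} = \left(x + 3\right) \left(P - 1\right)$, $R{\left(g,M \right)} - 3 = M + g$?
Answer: $-18$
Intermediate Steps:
$R{\left(g,M \right)} = 3 + M + g$ ($R{\left(g,M \right)} = 3 + \left(M + g\right) = 3 + M + g$)
$S = -1$ ($S = 3 - 5 + 1 = -1$)
$t{\left(x,P \right)} = \left(-1 + P\right) \left(3 + x\right)$ ($t{\left(x,P \right)} = \left(3 + x\right) \left(-1 + P\right) = \left(-1 + P\right) \left(3 + x\right)$)
$D = 6$ ($D = 1 \left(-2 - -8\right) = 1 \left(-2 + \left(-3 + 5 - 9 + 15\right)\right) = 1 \left(-2 + 8\right) = 1 \cdot 6 = 6$)
$L{\left(K,f \right)} = -1$
$-9 + L{\left(S,D \right)} 9 = -9 - 9 = -18$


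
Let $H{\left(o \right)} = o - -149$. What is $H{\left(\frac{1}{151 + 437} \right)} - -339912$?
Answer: $\frac{199955869}{588} \approx 3.4006 \cdot 10^{5}$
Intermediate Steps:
$H{\left(o \right)} = 149 + o$ ($H{\left(o \right)} = o + 149 = 149 + o$)
$H{\left(\frac{1}{151 + 437} \right)} - -339912 = \left(149 + \frac{1}{151 + 437}\right) - -339912 = \left(149 + \frac{1}{588}\right) + 339912 = \frac{87613}{588} + 339912 = \frac{199955869}{588}$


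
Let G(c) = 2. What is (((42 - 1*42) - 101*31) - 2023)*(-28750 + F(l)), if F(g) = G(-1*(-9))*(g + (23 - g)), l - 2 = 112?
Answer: 147940416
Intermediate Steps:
l = 114 (l = 2 + 112 = 114)
F(g) = 46 (F(g) = 2*(g + (23 - g)) = 2*23 = 46)
(((42 - 1*42) - 101*31) - 2023)*(-28750 + F(l)) = (((42 - 1*42) - 101*31) - 2023)*(-28750 + 46) = (((42 - 42) - 3131) - 2023)*(-28704) = ((0 - 3131) - 2023)*(-28704) = (-3131 - 2023)*(-28704) = -5154*(-28704) = 147940416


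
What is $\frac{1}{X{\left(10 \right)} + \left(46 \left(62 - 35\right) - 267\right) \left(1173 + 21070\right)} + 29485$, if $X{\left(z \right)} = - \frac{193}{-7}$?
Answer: $\frac{4476078575987}{151808668} \approx 29485.0$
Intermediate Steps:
$X{\left(z \right)} = \frac{193}{7}$ ($X{\left(z \right)} = \left(-193\right) \left(- \frac{1}{7}\right) = \frac{193}{7}$)
$\frac{1}{X{\left(10 \right)} + \left(46 \left(62 - 35\right) - 267\right) \left(1173 + 21070\right)} + 29485 = \frac{1}{\frac{193}{7} + \left(46 \left(62 - 35\right) - 267\right) \left(1173 + 21070\right)} + 29485 = \frac{1}{\frac{193}{7} + \left(46 \cdot 27 - 267\right) 22243} + 29485 = \frac{1}{\frac{193}{7} + \left(1242 - 267\right) 22243} + 29485 = \frac{1}{\frac{193}{7} + 975 \cdot 22243} + 29485 = \frac{1}{\frac{193}{7} + 21686925} + 29485 = \frac{1}{\frac{151808668}{7}} + 29485 = \frac{7}{151808668} + 29485 = \frac{4476078575987}{151808668}$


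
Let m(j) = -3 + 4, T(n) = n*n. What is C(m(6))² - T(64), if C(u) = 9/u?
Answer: -4015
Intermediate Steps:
T(n) = n²
m(j) = 1
C(m(6))² - T(64) = (9/1)² - 1*64² = (9*1)² - 1*4096 = 9² - 4096 = 81 - 4096 = -4015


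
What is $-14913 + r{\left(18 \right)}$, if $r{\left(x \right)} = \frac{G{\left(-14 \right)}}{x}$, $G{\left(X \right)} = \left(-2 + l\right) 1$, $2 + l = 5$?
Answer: $- \frac{268433}{18} \approx -14913.0$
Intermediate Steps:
$l = 3$ ($l = -2 + 5 = 3$)
$G{\left(X \right)} = 1$ ($G{\left(X \right)} = \left(-2 + 3\right) 1 = 1 \cdot 1 = 1$)
$r{\left(x \right)} = \frac{1}{x}$ ($r{\left(x \right)} = 1 \frac{1}{x} = \frac{1}{x}$)
$-14913 + r{\left(18 \right)} = -14913 + \frac{1}{18} = - \frac{268433}{18}$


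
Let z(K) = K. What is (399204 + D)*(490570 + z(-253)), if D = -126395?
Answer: 133762890453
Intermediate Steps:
(399204 + D)*(490570 + z(-253)) = (399204 - 126395)*(490570 - 253) = 272809*490317 = 133762890453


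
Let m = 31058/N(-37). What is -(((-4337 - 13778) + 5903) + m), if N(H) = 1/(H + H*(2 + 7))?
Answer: 11503672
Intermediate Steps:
N(H) = 1/(10*H) (N(H) = 1/(H + H*9) = 1/(H + 9*H) = 1/(10*H))
m = -11491460 (m = 31058/(((1/10)/(-37))) = 31058/(((1/10)*(-1/37))) = 31058/(-1/370) = 31058*(-370) = -11491460)
-(((-4337 - 13778) + 5903) + m) = -(((-4337 - 13778) + 5903) - 11491460) = -((-18115 + 5903) - 11491460) = -(-12212 - 11491460) = -1*(-11503672) = 11503672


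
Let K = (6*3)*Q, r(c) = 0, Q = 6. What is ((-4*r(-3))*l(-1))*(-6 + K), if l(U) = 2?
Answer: 0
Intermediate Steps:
K = 108 (K = (6*3)*6 = 18*6 = 108)
((-4*r(-3))*l(-1))*(-6 + K) = (-4*0*2)*(-6 + 108) = (0*2)*102 = 0*102 = 0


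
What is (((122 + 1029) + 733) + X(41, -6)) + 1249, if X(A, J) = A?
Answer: 3174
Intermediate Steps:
(((122 + 1029) + 733) + X(41, -6)) + 1249 = (((122 + 1029) + 733) + 41) + 1249 = ((1151 + 733) + 41) + 1249 = (1884 + 41) + 1249 = 1925 + 1249 = 3174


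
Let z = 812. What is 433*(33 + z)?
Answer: 365885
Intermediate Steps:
433*(33 + z) = 433*(33 + 812) = 433*845 = 365885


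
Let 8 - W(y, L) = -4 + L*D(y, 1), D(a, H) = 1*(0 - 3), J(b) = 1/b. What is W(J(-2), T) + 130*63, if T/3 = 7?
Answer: 8265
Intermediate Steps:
J(b) = 1/b
T = 21 (T = 3*7 = 21)
D(a, H) = -3 (D(a, H) = 1*(-3) = -3)
W(y, L) = 12 + 3*L (W(y, L) = 8 - (-4 + L*(-3)) = 8 - (-4 - 3*L) = 8 + (4 + 3*L) = 12 + 3*L)
W(J(-2), T) + 130*63 = (12 + 3*21) + 130*63 = (12 + 63) + 8190 = 75 + 8190 = 8265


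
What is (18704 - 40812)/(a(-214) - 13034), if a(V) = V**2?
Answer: -11054/16381 ≈ -0.67481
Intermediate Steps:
(18704 - 40812)/(a(-214) - 13034) = (18704 - 40812)/((-214)**2 - 13034) = -22108/(45796 - 13034) = -22108/32762 = -22108*1/32762 = -11054/16381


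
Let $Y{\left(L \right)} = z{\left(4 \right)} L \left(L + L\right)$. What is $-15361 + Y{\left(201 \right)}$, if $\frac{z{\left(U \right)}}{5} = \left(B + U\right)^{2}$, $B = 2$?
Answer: $14528999$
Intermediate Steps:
$z{\left(U \right)} = 5 \left(2 + U\right)^{2}$
$Y{\left(L \right)} = 360 L^{2}$ ($Y{\left(L \right)} = 5 \left(2 + 4\right)^{2} L \left(L + L\right) = 5 \cdot 6^{2} L 2 L = 5 \cdot 36 \cdot 2 L^{2} = 180 \cdot 2 L^{2} = 360 L^{2}$)
$-15361 + Y{\left(201 \right)} = -15361 + 360 \cdot 201^{2} = -15361 + 360 \cdot 40401 = -15361 + 14544360 = 14528999$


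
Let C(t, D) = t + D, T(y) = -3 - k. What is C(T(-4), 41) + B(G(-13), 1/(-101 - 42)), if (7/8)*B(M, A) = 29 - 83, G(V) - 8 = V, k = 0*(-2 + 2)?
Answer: -166/7 ≈ -23.714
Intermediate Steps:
k = 0 (k = 0*0 = 0)
T(y) = -3 (T(y) = -3 - 1*0 = -3 + 0 = -3)
G(V) = 8 + V
C(t, D) = D + t
B(M, A) = -432/7 (B(M, A) = 8*(29 - 83)/7 = (8/7)*(-54) = -432/7)
C(T(-4), 41) + B(G(-13), 1/(-101 - 42)) = (41 - 3) - 432/7 = 38 - 432/7 = -166/7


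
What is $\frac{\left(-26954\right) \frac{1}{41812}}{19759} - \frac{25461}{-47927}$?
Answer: $\frac{10516826080315}{19797764431258} \approx 0.53121$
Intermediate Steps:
$\frac{\left(-26954\right) \frac{1}{41812}}{19759} - \frac{25461}{-47927} = \left(-26954\right) \frac{1}{41812} \cdot \frac{1}{19759} - - \frac{25461}{47927} = \left(- \frac{13477}{20906}\right) \frac{1}{19759} + \frac{25461}{47927} = - \frac{13477}{413081654} + \frac{25461}{47927} = \frac{10516826080315}{19797764431258}$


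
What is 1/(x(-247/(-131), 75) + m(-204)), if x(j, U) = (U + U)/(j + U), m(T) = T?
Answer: -5036/1017519 ≈ -0.0049493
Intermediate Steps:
x(j, U) = 2*U/(U + j) (x(j, U) = (2*U)/(U + j) = 2*U/(U + j))
1/(x(-247/(-131), 75) + m(-204)) = 1/(2*75/(75 - 247/(-131)) - 204) = 1/(2*75/(75 - 247*(-1/131)) - 204) = 1/(2*75/(75 + 247/131) - 204) = 1/(2*75/(10072/131) - 204) = 1/(2*75*(131/10072) - 204) = 1/(9825/5036 - 204) = 1/(-1017519/5036) = -5036/1017519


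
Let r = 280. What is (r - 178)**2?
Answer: 10404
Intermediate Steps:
(r - 178)**2 = (280 - 178)**2 = 102**2 = 10404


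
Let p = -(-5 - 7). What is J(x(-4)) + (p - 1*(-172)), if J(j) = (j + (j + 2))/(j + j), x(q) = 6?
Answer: 1111/6 ≈ 185.17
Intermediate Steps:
p = 12 (p = -1*(-12) = 12)
J(j) = (2 + 2*j)/(2*j) (J(j) = (j + (2 + j))/((2*j)) = (2 + 2*j)*(1/(2*j)) = (2 + 2*j)/(2*j))
J(x(-4)) + (p - 1*(-172)) = (1 + 6)/6 + (12 - 1*(-172)) = (⅙)*7 + (12 + 172) = 7/6 + 184 = 1111/6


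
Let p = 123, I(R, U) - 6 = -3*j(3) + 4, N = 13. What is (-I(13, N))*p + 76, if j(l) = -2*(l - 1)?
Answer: -2630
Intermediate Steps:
j(l) = 2 - 2*l (j(l) = -2*(-1 + l) = 2 - 2*l)
I(R, U) = 22 (I(R, U) = 6 + (-3*(2 - 2*3) + 4) = 6 + (-3*(2 - 6) + 4) = 6 + (-3*(-4) + 4) = 6 + (12 + 4) = 6 + 16 = 22)
(-I(13, N))*p + 76 = -1*22*123 + 76 = -22*123 + 76 = -2706 + 76 = -2630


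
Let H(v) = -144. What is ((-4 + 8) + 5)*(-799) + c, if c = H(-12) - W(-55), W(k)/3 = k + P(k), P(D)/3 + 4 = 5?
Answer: -7179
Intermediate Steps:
P(D) = 3 (P(D) = -12 + 3*5 = -12 + 15 = 3)
W(k) = 9 + 3*k (W(k) = 3*(k + 3) = 3*(3 + k) = 9 + 3*k)
c = 12 (c = -144 - (9 + 3*(-55)) = -144 - (9 - 165) = -144 - 1*(-156) = -144 + 156 = 12)
((-4 + 8) + 5)*(-799) + c = ((-4 + 8) + 5)*(-799) + 12 = (4 + 5)*(-799) + 12 = 9*(-799) + 12 = -7191 + 12 = -7179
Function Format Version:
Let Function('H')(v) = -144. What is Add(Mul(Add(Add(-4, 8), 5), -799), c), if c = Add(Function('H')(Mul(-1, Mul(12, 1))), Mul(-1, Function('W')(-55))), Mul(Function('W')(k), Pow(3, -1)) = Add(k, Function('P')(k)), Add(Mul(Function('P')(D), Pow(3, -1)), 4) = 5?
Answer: -7179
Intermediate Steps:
Function('P')(D) = 3 (Function('P')(D) = Add(-12, Mul(3, 5)) = Add(-12, 15) = 3)
Function('W')(k) = Add(9, Mul(3, k)) (Function('W')(k) = Mul(3, Add(k, 3)) = Mul(3, Add(3, k)) = Add(9, Mul(3, k)))
c = 12 (c = Add(-144, Mul(-1, Add(9, Mul(3, -55)))) = Add(-144, Mul(-1, Add(9, -165))) = Add(-144, Mul(-1, -156)) = Add(-144, 156) = 12)
Add(Mul(Add(Add(-4, 8), 5), -799), c) = Add(Mul(Add(Add(-4, 8), 5), -799), 12) = Add(Mul(Add(4, 5), -799), 12) = Add(Mul(9, -799), 12) = Add(-7191, 12) = -7179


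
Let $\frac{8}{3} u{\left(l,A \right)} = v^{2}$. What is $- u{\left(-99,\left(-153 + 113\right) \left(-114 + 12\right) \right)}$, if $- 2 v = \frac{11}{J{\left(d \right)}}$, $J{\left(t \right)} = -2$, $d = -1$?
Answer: $- \frac{363}{128} \approx -2.8359$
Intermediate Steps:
$v = \frac{11}{4}$ ($v = - \frac{11 \frac{1}{-2}}{2} = - \frac{11 \left(- \frac{1}{2}\right)}{2} = \left(- \frac{1}{2}\right) \left(- \frac{11}{2}\right) = \frac{11}{4} \approx 2.75$)
$u{\left(l,A \right)} = \frac{363}{128}$ ($u{\left(l,A \right)} = \frac{3 \left(\frac{11}{4}\right)^{2}}{8} = \frac{3}{8} \cdot \frac{121}{16} = \frac{363}{128}$)
$- u{\left(-99,\left(-153 + 113\right) \left(-114 + 12\right) \right)} = \left(-1\right) \frac{363}{128} = - \frac{363}{128}$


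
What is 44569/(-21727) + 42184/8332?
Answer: 136295715/45257341 ≈ 3.0116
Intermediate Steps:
44569/(-21727) + 42184/8332 = 44569*(-1/21727) + 42184*(1/8332) = -44569/21727 + 10546/2083 = 136295715/45257341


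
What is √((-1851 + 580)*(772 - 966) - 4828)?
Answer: √241746 ≈ 491.68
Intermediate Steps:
√((-1851 + 580)*(772 - 966) - 4828) = √(-1271*(-194) - 4828) = √(246574 - 4828) = √241746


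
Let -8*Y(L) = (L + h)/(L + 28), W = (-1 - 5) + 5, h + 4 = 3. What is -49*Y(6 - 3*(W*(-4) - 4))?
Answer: 245/272 ≈ 0.90073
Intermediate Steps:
h = -1 (h = -4 + 3 = -1)
W = -1 (W = -6 + 5 = -1)
Y(L) = -(-1 + L)/(8*(28 + L)) (Y(L) = -(L - 1)/(8*(L + 28)) = -(-1 + L)/(8*(28 + L)))
-49*Y(6 - 3*(W*(-4) - 4)) = -49*(1 - (6 - 3*(-1*(-4) - 4)))/(8*(28 + (6 - 3*(-1*(-4) - 4)))) = -49*(1 - (6 - 3*(4 - 4)))/(8*(28 + (6 - 3*(4 - 4)))) = -49*(1 - (6 - 3*0))/(8*(28 + (6 - 3*0))) = -49*(1 - (6 + 0))/(8*(28 + (6 + 0))) = -49*(1 - 1*6)/(8*(28 + 6)) = -49*(1 - 6)/(8*34) = -49*(-5)/(8*34) = -49*(-5/272) = 245/272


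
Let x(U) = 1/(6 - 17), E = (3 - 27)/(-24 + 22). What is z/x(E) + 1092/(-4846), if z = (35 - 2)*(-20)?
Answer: 17590434/2423 ≈ 7259.8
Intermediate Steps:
E = 12 (E = -24/(-2) = -24*(-½) = 12)
x(U) = -1/11 (x(U) = 1/(-11) = -1/11)
z = -660 (z = 33*(-20) = -660)
z/x(E) + 1092/(-4846) = -660/(-1/11) + 1092/(-4846) = -660*(-11) + 1092*(-1/4846) = 7260 - 546/2423 = 17590434/2423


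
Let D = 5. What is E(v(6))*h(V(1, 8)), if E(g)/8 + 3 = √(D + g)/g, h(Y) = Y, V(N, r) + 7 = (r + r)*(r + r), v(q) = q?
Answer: -5976 + 332*√11 ≈ -4874.9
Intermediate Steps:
V(N, r) = -7 + 4*r² (V(N, r) = -7 + (r + r)*(r + r) = -7 + (2*r)*(2*r) = -7 + 4*r²)
E(g) = -24 + 8*√(5 + g)/g (E(g) = -24 + 8*(√(5 + g)/g) = -24 + 8*√(5 + g)/g)
E(v(6))*h(V(1, 8)) = (-24 + 8*√(5 + 6)/6)*(-7 + 4*8²) = (-24 + 8*(⅙)*√11)*(-7 + 4*64) = (-24 + 4*√11/3)*(-7 + 256) = (-24 + 4*√11/3)*249 = -5976 + 332*√11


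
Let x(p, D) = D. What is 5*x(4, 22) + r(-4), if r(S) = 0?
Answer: 110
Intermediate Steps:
5*x(4, 22) + r(-4) = 5*22 + 0 = 110 + 0 = 110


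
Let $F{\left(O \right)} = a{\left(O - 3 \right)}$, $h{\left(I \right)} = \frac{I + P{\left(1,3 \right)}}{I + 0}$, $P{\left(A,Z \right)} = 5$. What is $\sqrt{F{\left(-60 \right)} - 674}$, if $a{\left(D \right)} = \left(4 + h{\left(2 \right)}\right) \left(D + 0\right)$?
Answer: $\frac{i \sqrt{4586}}{2} \approx 33.86 i$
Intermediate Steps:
$h{\left(I \right)} = \frac{5 + I}{I}$ ($h{\left(I \right)} = \frac{I + 5}{I + 0} = \frac{5 + I}{I}$)
$a{\left(D \right)} = \frac{15 D}{2}$ ($a{\left(D \right)} = \left(4 + \frac{5 + 2}{2}\right) \left(D + 0\right) = \left(4 + \frac{1}{2} \cdot 7\right) D = \left(4 + \frac{7}{2}\right) D = \frac{15 D}{2}$)
$F{\left(O \right)} = - \frac{45}{2} + \frac{15 O}{2}$ ($F{\left(O \right)} = \frac{15 \left(O - 3\right)}{2} = \frac{15 \left(-3 + O\right)}{2} = - \frac{45}{2} + \frac{15 O}{2}$)
$\sqrt{F{\left(-60 \right)} - 674} = \sqrt{\left(- \frac{45}{2} + \frac{15}{2} \left(-60\right)\right) - 674} = \sqrt{\left(- \frac{45}{2} - 450\right) - 674} = \sqrt{- \frac{945}{2} - 674} = \sqrt{- \frac{2293}{2}} = \frac{i \sqrt{4586}}{2}$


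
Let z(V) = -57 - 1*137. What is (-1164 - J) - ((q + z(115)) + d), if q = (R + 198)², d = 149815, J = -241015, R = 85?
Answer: 10141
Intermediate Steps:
z(V) = -194 (z(V) = -57 - 137 = -194)
q = 80089 (q = (85 + 198)² = 283² = 80089)
(-1164 - J) - ((q + z(115)) + d) = (-1164 - 1*(-241015)) - ((80089 - 194) + 149815) = (-1164 + 241015) - (79895 + 149815) = 239851 - 1*229710 = 239851 - 229710 = 10141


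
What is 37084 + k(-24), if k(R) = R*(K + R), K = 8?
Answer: 37468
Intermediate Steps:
k(R) = R*(8 + R)
37084 + k(-24) = 37084 - 24*(8 - 24) = 37084 - 24*(-16) = 37084 + 384 = 37468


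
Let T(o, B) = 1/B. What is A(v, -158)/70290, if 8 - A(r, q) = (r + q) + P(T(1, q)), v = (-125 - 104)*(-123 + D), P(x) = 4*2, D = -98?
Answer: -16817/23430 ≈ -0.71776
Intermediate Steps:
P(x) = 8
v = 50609 (v = (-125 - 104)*(-123 - 98) = -229*(-221) = 50609)
A(r, q) = -q - r (A(r, q) = 8 - ((r + q) + 8) = 8 - ((q + r) + 8) = 8 - (8 + q + r) = 8 + (-8 - q - r) = -q - r)
A(v, -158)/70290 = (-1*(-158) - 1*50609)/70290 = (158 - 50609)*(1/70290) = -50451*1/70290 = -16817/23430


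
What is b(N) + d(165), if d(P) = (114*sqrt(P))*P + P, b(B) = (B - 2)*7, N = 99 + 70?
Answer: 1334 + 18810*sqrt(165) ≈ 2.4295e+5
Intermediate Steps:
N = 169
b(B) = -14 + 7*B (b(B) = (-2 + B)*7 = -14 + 7*B)
d(P) = P + 114*P**(3/2) (d(P) = 114*P**(3/2) + P = P + 114*P**(3/2))
b(N) + d(165) = (-14 + 7*169) + (165 + 114*165**(3/2)) = (-14 + 1183) + (165 + 114*(165*sqrt(165))) = 1169 + (165 + 18810*sqrt(165)) = 1334 + 18810*sqrt(165)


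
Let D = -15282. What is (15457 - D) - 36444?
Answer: -5705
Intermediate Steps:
(15457 - D) - 36444 = (15457 - 1*(-15282)) - 36444 = (15457 + 15282) - 36444 = 30739 - 36444 = -5705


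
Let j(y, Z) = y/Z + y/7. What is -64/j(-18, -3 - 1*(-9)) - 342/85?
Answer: 24742/3315 ≈ 7.4637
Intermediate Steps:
j(y, Z) = y/7 + y/Z (j(y, Z) = y/Z + y*(⅐) = y/Z + y/7 = y/7 + y/Z)
-64/j(-18, -3 - 1*(-9)) - 342/85 = -64/((⅐)*(-18) - 18/(-3 - 1*(-9))) - 342/85 = -64/(-18/7 - 18/(-3 + 9)) - 342*1/85 = -64/(-18/7 - 18/6) - 342/85 = -64/(-18/7 - 18*⅙) - 342/85 = -64/(-18/7 - 3) - 342/85 = -64/(-39/7) - 342/85 = -64*(-7/39) - 342/85 = 448/39 - 342/85 = 24742/3315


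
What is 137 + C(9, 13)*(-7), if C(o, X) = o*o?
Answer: -430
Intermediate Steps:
C(o, X) = o²
137 + C(9, 13)*(-7) = 137 + 9²*(-7) = 137 + 81*(-7) = 137 - 567 = -430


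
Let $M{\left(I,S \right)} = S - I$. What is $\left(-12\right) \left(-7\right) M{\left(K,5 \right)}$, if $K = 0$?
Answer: $420$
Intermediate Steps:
$\left(-12\right) \left(-7\right) M{\left(K,5 \right)} = \left(-12\right) \left(-7\right) \left(5 - 0\right) = 84 \left(5 + 0\right) = 84 \cdot 5 = 420$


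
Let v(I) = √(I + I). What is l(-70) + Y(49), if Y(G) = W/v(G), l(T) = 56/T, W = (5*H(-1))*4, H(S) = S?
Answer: -⅘ - 10*√2/7 ≈ -2.8203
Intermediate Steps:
v(I) = √2*√I (v(I) = √(2*I) = √2*√I)
W = -20 (W = (5*(-1))*4 = -5*4 = -20)
Y(G) = -10*√2/√G (Y(G) = -20*√2/(2*√G) = -10*√2/√G)
l(-70) + Y(49) = 56/(-70) - 10*√2/√49 = 56*(-1/70) - 10*√2*⅐ = -⅘ - 10*√2/7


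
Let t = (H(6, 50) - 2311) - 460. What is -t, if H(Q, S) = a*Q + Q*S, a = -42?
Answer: 2723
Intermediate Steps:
H(Q, S) = -42*Q + Q*S
t = -2723 (t = (6*(-42 + 50) - 2311) - 460 = (6*8 - 2311) - 460 = (48 - 2311) - 460 = -2263 - 460 = -2723)
-t = -1*(-2723) = 2723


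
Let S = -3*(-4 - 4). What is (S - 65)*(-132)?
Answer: 5412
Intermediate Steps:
S = 24 (S = -3*(-8) = 24)
(S - 65)*(-132) = (24 - 65)*(-132) = -41*(-132) = 5412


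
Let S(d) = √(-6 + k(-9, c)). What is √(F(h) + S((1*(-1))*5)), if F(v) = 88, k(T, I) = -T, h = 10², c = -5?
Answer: √(88 + √3) ≈ 9.4727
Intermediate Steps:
h = 100
S(d) = √3 (S(d) = √(-6 - 1*(-9)) = √(-6 + 9) = √3)
√(F(h) + S((1*(-1))*5)) = √(88 + √3)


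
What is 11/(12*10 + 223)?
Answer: 11/343 ≈ 0.032070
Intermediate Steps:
11/(12*10 + 223) = 11/(120 + 223) = 11/343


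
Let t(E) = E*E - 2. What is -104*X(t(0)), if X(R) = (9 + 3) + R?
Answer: -1040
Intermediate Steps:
t(E) = -2 + E² (t(E) = E² - 2 = -2 + E²)
X(R) = 12 + R
-104*X(t(0)) = -104*(12 + (-2 + 0²)) = -104*(12 + (-2 + 0)) = -104*(12 - 2) = -104*10 = -1040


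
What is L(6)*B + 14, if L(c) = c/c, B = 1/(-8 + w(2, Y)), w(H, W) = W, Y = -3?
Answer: 153/11 ≈ 13.909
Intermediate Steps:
B = -1/11 (B = 1/(-8 - 3) = 1/(-11) = -1/11 ≈ -0.090909)
L(c) = 1
L(6)*B + 14 = 1*(-1/11) + 14 = -1/11 + 14 = 153/11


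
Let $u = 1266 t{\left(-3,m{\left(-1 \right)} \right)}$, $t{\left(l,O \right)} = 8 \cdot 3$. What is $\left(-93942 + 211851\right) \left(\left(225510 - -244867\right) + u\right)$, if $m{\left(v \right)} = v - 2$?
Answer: $59044228749$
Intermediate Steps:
$m{\left(v \right)} = -2 + v$ ($m{\left(v \right)} = v - 2 = -2 + v$)
$t{\left(l,O \right)} = 24$
$u = 30384$ ($u = 1266 \cdot 24 = 30384$)
$\left(-93942 + 211851\right) \left(\left(225510 - -244867\right) + u\right) = \left(-93942 + 211851\right) \left(\left(225510 - -244867\right) + 30384\right) = 117909 \left(\left(225510 + 244867\right) + 30384\right) = 117909 \left(470377 + 30384\right) = 117909 \cdot 500761 = 59044228749$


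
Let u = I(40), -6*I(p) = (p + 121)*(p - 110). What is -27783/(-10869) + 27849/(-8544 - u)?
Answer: -13127094/113280341 ≈ -0.11588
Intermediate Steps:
I(p) = -(-110 + p)*(121 + p)/6 (I(p) = -(p + 121)*(p - 110)/6 = -(121 + p)*(-110 + p)/6 = -(-110 + p)*(121 + p)/6)
u = 5635/3 (u = 6655/3 - 11/6*40 - ⅙*40² = 6655/3 - 220/3 - ⅙*1600 = 6655/3 - 220/3 - 800/3 = 5635/3 ≈ 1878.3)
-27783/(-10869) + 27849/(-8544 - u) = -27783/(-10869) + 27849/(-8544 - 1*5635/3) = -27783*(-1/10869) + 27849/(-8544 - 5635/3) = 9261/3623 + 27849/(-31267/3) = 9261/3623 + 27849*(-3/31267) = 9261/3623 - 83547/31267 = -13127094/113280341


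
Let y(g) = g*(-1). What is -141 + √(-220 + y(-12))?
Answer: -141 + 4*I*√13 ≈ -141.0 + 14.422*I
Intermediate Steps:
y(g) = -g
-141 + √(-220 + y(-12)) = -141 + √(-220 - 1*(-12)) = -141 + √(-220 + 12) = -141 + √(-208) = -141 + 4*I*√13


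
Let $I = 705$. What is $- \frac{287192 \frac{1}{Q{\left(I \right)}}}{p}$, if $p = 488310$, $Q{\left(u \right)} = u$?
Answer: $- \frac{143596}{172129275} \approx -0.00083423$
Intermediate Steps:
$- \frac{287192 \frac{1}{Q{\left(I \right)}}}{p} = - \frac{287192 \cdot \frac{1}{705}}{488310} = - \frac{287192}{705 \cdot 488310} = \left(-1\right) \frac{143596}{172129275} = - \frac{143596}{172129275}$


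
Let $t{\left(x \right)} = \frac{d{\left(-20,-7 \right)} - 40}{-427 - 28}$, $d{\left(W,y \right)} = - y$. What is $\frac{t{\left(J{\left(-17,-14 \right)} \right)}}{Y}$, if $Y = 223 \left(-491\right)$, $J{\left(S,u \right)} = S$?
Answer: $- \frac{33}{49819315} \approx -6.6239 \cdot 10^{-7}$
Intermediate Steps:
$Y = -109493$
$t{\left(x \right)} = \frac{33}{455}$ ($t{\left(x \right)} = \frac{\left(-1\right) \left(-7\right) - 40}{-427 - 28} = \frac{7 - 40}{-455} = \left(-33\right) \left(- \frac{1}{455}\right) = \frac{33}{455}$)
$\frac{t{\left(J{\left(-17,-14 \right)} \right)}}{Y} = \frac{33}{455 \left(-109493\right)} = \frac{33}{455} \left(- \frac{1}{109493}\right) = - \frac{33}{49819315}$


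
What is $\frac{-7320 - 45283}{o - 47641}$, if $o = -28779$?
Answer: $\frac{52603}{76420} \approx 0.68834$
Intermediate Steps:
$\frac{-7320 - 45283}{o - 47641} = \frac{-7320 - 45283}{-28779 - 47641} = - \frac{52603}{-76420} = \left(-52603\right) \left(- \frac{1}{76420}\right) = \frac{52603}{76420}$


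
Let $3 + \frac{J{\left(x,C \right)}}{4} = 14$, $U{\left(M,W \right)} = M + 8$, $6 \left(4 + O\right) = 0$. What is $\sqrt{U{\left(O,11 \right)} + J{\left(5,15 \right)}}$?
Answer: $4 \sqrt{3} \approx 6.9282$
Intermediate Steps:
$O = -4$ ($O = -4 + \frac{1}{6} \cdot 0 = -4 + 0 = -4$)
$U{\left(M,W \right)} = 8 + M$
$J{\left(x,C \right)} = 44$ ($J{\left(x,C \right)} = -12 + 4 \cdot 14 = -12 + 56 = 44$)
$\sqrt{U{\left(O,11 \right)} + J{\left(5,15 \right)}} = \sqrt{\left(8 - 4\right) + 44} = \sqrt{4 + 44} = \sqrt{48} = 4 \sqrt{3}$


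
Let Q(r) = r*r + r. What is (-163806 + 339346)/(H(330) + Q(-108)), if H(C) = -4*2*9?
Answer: 43885/2871 ≈ 15.286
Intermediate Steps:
H(C) = -72 (H(C) = -8*9 = -72)
Q(r) = r + r² (Q(r) = r² + r = r + r²)
(-163806 + 339346)/(H(330) + Q(-108)) = (-163806 + 339346)/(-72 - 108*(1 - 108)) = 175540/(-72 - 108*(-107)) = 175540/(-72 + 11556) = 175540/11484 = 175540*(1/11484) = 43885/2871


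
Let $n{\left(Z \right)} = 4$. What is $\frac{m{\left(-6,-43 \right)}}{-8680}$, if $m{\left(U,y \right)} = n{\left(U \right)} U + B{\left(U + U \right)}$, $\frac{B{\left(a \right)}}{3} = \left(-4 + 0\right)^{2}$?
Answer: $- \frac{3}{1085} \approx -0.002765$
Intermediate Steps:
$B{\left(a \right)} = 48$ ($B{\left(a \right)} = 3 \left(-4 + 0\right)^{2} = 3 \left(-4\right)^{2} = 3 \cdot 16 = 48$)
$m{\left(U,y \right)} = 48 + 4 U$ ($m{\left(U,y \right)} = 4 U + 48 = 48 + 4 U$)
$\frac{m{\left(-6,-43 \right)}}{-8680} = \frac{48 + 4 \left(-6\right)}{-8680} = \left(48 - 24\right) \left(- \frac{1}{8680}\right) = 24 \left(- \frac{1}{8680}\right) = - \frac{3}{1085}$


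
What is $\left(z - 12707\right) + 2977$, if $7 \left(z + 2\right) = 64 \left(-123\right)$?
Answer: $- \frac{75996}{7} \approx -10857.0$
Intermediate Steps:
$z = - \frac{7886}{7}$ ($z = -2 + \frac{64 \left(-123\right)}{7} = -2 + \frac{1}{7} \left(-7872\right) = -2 - \frac{7872}{7} = - \frac{7886}{7} \approx -1126.6$)
$\left(z - 12707\right) + 2977 = \left(- \frac{7886}{7} - 12707\right) + 2977 = - \frac{96835}{7} + 2977 = - \frac{75996}{7}$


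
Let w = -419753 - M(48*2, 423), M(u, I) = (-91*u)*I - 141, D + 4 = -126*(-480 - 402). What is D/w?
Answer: 27782/818929 ≈ 0.033925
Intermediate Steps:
D = 111128 (D = -4 - 126*(-480 - 402) = -4 - 126*(-882) = -4 + 111132 = 111128)
M(u, I) = -141 - 91*I*u (M(u, I) = -91*I*u - 141 = -141 - 91*I*u)
w = 3275716 (w = -419753 - (-141 - 91*423*48*2) = -419753 - (-141 - 91*423*96) = -419753 - (-141 - 3695328) = -419753 - 1*(-3695469) = -419753 + 3695469 = 3275716)
D/w = 111128/3275716 = 111128*(1/3275716) = 27782/818929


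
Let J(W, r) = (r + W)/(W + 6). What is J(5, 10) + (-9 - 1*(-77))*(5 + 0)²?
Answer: 18715/11 ≈ 1701.4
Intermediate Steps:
J(W, r) = (W + r)/(6 + W)
J(5, 10) + (-9 - 1*(-77))*(5 + 0)² = (5 + 10)/(6 + 5) + (-9 - 1*(-77))*(5 + 0)² = 15/11 + (-9 + 77)*5² = (1/11)*15 + 68*25 = 15/11 + 1700 = 18715/11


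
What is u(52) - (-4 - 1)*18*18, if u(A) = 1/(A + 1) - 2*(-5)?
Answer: 86391/53 ≈ 1630.0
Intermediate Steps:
u(A) = 10 + 1/(1 + A) (u(A) = 1/(1 + A) + 10 = 10 + 1/(1 + A))
u(52) - (-4 - 1)*18*18 = (11 + 10*52)/(1 + 52) - (-4 - 1)*18*18 = (11 + 520)/53 - (-5*18)*18 = (1/53)*531 - (-90)*18 = 531/53 - 1*(-1620) = 531/53 + 1620 = 86391/53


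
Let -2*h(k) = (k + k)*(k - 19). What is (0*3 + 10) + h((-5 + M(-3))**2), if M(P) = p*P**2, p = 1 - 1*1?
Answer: -140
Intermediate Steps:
p = 0 (p = 1 - 1 = 0)
M(P) = 0 (M(P) = 0*P**2 = 0)
h(k) = -k*(-19 + k) (h(k) = -(k + k)*(k - 19)/2 = -2*k*(-19 + k)/2 = -k*(-19 + k))
(0*3 + 10) + h((-5 + M(-3))**2) = (0*3 + 10) + (-5 + 0)**2*(19 - (-5 + 0)**2) = (0 + 10) + (-5)**2*(19 - 1*(-5)**2) = 10 + 25*(19 - 1*25) = 10 + 25*(19 - 25) = 10 + 25*(-6) = 10 - 150 = -140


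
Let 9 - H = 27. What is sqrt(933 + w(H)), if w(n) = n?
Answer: sqrt(915) ≈ 30.249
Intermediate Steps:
H = -18 (H = 9 - 1*27 = 9 - 27 = -18)
sqrt(933 + w(H)) = sqrt(933 - 18) = sqrt(915)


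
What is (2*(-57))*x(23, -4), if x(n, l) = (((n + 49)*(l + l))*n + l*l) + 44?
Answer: 1503432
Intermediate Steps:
x(n, l) = 44 + l**2 + 2*l*n*(49 + n) (x(n, l) = (((49 + n)*(2*l))*n + l**2) + 44 = ((2*l*(49 + n))*n + l**2) + 44 = (2*l*n*(49 + n) + l**2) + 44 = (l**2 + 2*l*n*(49 + n)) + 44 = 44 + l**2 + 2*l*n*(49 + n))
(2*(-57))*x(23, -4) = (2*(-57))*(44 + (-4)**2 + 2*(-4)*23**2 + 98*(-4)*23) = -114*(44 + 16 + 2*(-4)*529 - 9016) = -114*(44 + 16 - 4232 - 9016) = -114*(-13188) = 1503432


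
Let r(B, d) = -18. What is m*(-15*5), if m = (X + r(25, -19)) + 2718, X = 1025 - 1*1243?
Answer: -186150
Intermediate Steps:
X = -218 (X = 1025 - 1243 = -218)
m = 2482 (m = (-218 - 18) + 2718 = -236 + 2718 = 2482)
m*(-15*5) = 2482*(-15*5) = 2482*(-75) = -186150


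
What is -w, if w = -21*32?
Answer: 672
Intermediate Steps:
w = -672
-w = -1*(-672) = 672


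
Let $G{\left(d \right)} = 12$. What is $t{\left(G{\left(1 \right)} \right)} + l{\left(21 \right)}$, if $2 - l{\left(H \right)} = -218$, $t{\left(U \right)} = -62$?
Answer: $158$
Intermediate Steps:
$l{\left(H \right)} = 220$ ($l{\left(H \right)} = 2 - -218 = 2 + 218 = 220$)
$t{\left(G{\left(1 \right)} \right)} + l{\left(21 \right)} = -62 + 220 = 158$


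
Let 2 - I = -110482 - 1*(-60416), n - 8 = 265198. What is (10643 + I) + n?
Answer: 325917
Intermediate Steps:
n = 265206 (n = 8 + 265198 = 265206)
I = 50068 (I = 2 - (-110482 - 1*(-60416)) = 2 - (-110482 + 60416) = 2 - 1*(-50066) = 2 + 50066 = 50068)
(10643 + I) + n = (10643 + 50068) + 265206 = 60711 + 265206 = 325917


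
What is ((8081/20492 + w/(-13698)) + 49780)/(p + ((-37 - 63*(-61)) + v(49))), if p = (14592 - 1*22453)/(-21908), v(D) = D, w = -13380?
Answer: 12755569514310751/987865466424609 ≈ 12.912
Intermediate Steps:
p = 7861/21908 (p = (14592 - 22453)*(-1/21908) = -7861*(-1/21908) = 7861/21908 ≈ 0.35882)
((8081/20492 + w/(-13698)) + 49780)/(p + ((-37 - 63*(-61)) + v(49))) = ((8081/20492 - 13380/(-13698)) + 49780)/(7861/21908 + ((-37 - 63*(-61)) + 49)) = ((8081*(1/20492) - 13380*(-1/13698)) + 49780)/(7861/21908 + ((-37 + 3843) + 49)) = ((8081/20492 + 2230/2283) + 49780)/(7861/21908 + (3806 + 49)) = (64146083/46783236 + 49780)/(7861/21908 + 3855) = 2328933634163/(46783236*(84463201/21908)) = (2328933634163/46783236)*(21908/84463201) = 12755569514310751/987865466424609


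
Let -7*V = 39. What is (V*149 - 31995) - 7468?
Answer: -282052/7 ≈ -40293.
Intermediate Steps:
V = -39/7 (V = -1/7*39 = -39/7 ≈ -5.5714)
(V*149 - 31995) - 7468 = (-39/7*149 - 31995) - 7468 = (-5811/7 - 31995) - 7468 = -229776/7 - 7468 = -282052/7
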